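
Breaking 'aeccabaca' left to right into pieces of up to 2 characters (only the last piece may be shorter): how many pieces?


'aeccabaca' has 9 characters.
Chunking with max size 2:
  Chunk 1: 'ae' (positions 0-1)
  Chunk 2: 'cc' (positions 2-3)
  Chunk 3: 'ab' (positions 4-5)
  Chunk 4: 'ac' (positions 6-7)
  Chunk 5: 'a' (positions 8-8)
Total chunks: ceil(9 / 2) = 5

5


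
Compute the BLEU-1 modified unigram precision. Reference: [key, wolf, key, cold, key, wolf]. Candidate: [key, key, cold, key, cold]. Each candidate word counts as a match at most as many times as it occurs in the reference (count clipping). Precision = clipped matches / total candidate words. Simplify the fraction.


Reference word counts: {'cold': 1, 'key': 3, 'wolf': 2}
Checking each candidate word (with clipping):
  'key' -> in reference (ref count 3, used 1/3) -> match (matches: 1)
  'key' -> in reference (ref count 3, used 2/3) -> match (matches: 2)
  'cold' -> in reference (ref count 1, used 1/1) -> match (matches: 3)
  'key' -> in reference (ref count 3, used 3/3) -> match (matches: 4)
  'cold' -> ref count 1 already used up (1/1) -> clipped, no match (matches: 4)
Clipped matches: 4, Candidate length: 5
Precision = 4/5

4/5


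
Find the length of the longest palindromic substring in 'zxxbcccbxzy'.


Scanning 'zxxbcccbxzy' for palindromic substrings.
Substring at positions 2-8: 'xbcccbx'.
Check: reverse('xbcccbx') = 'xbcccbx' -> palindrome confirmed.
Neighbouring characters ('x' / 'z') break symmetry, so it cannot extend further.
No longer palindromic substring exists; longest length = 7

7


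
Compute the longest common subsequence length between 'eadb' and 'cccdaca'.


DP table for LCS of 'eadb' and 'cccdaca':
       c  c  c  d  a  c  a
    0  0  0  0  0  0  0  0
  e 0  0  0  0  0  0  0  0
  a 0  0  0  0  0  1  1  1
  d 0  0  0  0  1  1  1  1
  b 0  0  0  0  1  1  1  1
LCS: 'a'
LCS length = 1

1


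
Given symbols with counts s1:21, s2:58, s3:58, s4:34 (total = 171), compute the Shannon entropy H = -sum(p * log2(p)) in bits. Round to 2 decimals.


Computing entropy H = -sum(p_i * log2(p_i)):
  s1: p = 21/171 = 0.1228, -p*log2(p) = 0.3716
  s2: p = 58/171 = 0.3392, -p*log2(p) = 0.5291
  s3: p = 58/171 = 0.3392, -p*log2(p) = 0.5291
  s4: p = 34/171 = 0.1988, -p*log2(p) = 0.4634
H = sum of terms = 1.8932
Rounded to 2 decimals: 1.89

1.89


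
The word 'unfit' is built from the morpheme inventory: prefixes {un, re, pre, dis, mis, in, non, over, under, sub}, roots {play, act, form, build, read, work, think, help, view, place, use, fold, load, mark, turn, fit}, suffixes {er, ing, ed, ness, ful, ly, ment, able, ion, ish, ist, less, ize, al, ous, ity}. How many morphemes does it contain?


Segmenting 'unfit' against the inventory:
  'un' -> prefix (morpheme 1)
  'fit' -> root (morpheme 2)
Total morphemes: 2

2


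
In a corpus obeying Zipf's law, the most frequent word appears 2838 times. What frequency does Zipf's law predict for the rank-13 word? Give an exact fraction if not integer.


Zipf's law: freq(rank) = f1 / rank
f1 = 2838, rank = 13
freq = 2838 / 13
GCD(2838, 13) = 1
Simplified: 2838/13

2838/13


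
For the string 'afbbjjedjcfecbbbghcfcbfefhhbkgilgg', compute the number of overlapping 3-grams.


String 'afbbjjedjcfecbbbghcfcbfefhhbkgilgg' has length L = 34.
Number of overlapping n-grams = L - n + 1
Substituting: 34 - 3 + 1 = 32

32


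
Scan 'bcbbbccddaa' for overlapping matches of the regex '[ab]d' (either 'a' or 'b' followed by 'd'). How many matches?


Pattern: [ab]d means either 'a' or 'b' followed by 'd'.
Scanning 'bcbbbccddaa' position-by-position:
  Pos 0: window 'bc' -> no
  Pos 1: window 'cb' -> no
  Pos 2: window 'bb' -> no
  Pos 3: window 'bb' -> no
  Pos 4: window 'bc' -> no
  Pos 5: window 'cc' -> no
  Pos 6: window 'cd' -> no
  Pos 7: window 'dd' -> no
  Pos 8: window 'da' -> no
  Pos 9: window 'aa' -> no
  Pos 10: window 'a' -> no
Total matches: 0

0


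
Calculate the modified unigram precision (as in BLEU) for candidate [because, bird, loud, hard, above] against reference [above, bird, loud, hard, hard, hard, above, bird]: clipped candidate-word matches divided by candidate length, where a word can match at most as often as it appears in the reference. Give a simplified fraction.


Reference word counts: {'above': 2, 'bird': 2, 'hard': 3, 'loud': 1}
Checking each candidate word (with clipping):
  'because' -> not in reference -> no match (matches: 0)
  'bird' -> in reference (ref count 2, used 1/2) -> match (matches: 1)
  'loud' -> in reference (ref count 1, used 1/1) -> match (matches: 2)
  'hard' -> in reference (ref count 3, used 1/3) -> match (matches: 3)
  'above' -> in reference (ref count 2, used 1/2) -> match (matches: 4)
Clipped matches: 4, Candidate length: 5
Precision = 4/5

4/5


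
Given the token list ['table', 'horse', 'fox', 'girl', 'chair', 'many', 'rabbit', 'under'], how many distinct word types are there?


Listing all tokens and tracking unique types:
  Token 1: 'table' -> NEW (unique so far: 1)
  Token 2: 'horse' -> NEW (unique so far: 2)
  Token 3: 'fox' -> NEW (unique so far: 3)
  Token 4: 'girl' -> NEW (unique so far: 4)
  Token 5: 'chair' -> NEW (unique so far: 5)
  Token 6: 'many' -> NEW (unique so far: 6)
  Token 7: 'rabbit' -> NEW (unique so far: 7)
  Token 8: 'under' -> NEW (unique so far: 8)
Unique types: ('chair', 'fox', 'girl', 'horse', 'many', 'rabbit', 'table', 'under')
Vocabulary size: 8

8


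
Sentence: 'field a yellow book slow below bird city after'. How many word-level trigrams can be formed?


Word trigrams from [9] words:
  Trigram 1: (field a yellow)
  Trigram 2: (a yellow book)
  Trigram 3: (yellow book slow)
  Trigram 4: (book slow below)
  Trigram 5: (slow below bird)
  Trigram 6: (below bird city)
  Trigram 7: (bird city after)
Total word trigrams: 9 - 2 = 7

7


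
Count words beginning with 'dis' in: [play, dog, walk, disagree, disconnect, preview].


Checking each word for prefix 'dis':
  'play' -> no (count: 0)
  'dog' -> no (count: 0)
  'walk' -> no (count: 0)
  'disagree' -> YES, starts with 'dis' (count: 1)
  'disconnect' -> YES, starts with 'dis' (count: 2)
  'preview' -> no (count: 2)
Total with prefix 'dis': 2

2


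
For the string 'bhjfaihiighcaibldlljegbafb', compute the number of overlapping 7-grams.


String 'bhjfaihiighcaibldlljegbafb' has length L = 26.
Number of overlapping n-grams = L - n + 1
Substituting: 26 - 7 + 1 = 20

20


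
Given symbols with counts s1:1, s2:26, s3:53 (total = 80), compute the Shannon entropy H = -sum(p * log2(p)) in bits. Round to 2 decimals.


Computing entropy H = -sum(p_i * log2(p_i)):
  s1: p = 1/80 = 0.0125, -p*log2(p) = 0.0790
  s2: p = 26/80 = 0.3250, -p*log2(p) = 0.5270
  s3: p = 53/80 = 0.6625, -p*log2(p) = 0.3935
H = sum of terms = 0.9995
Rounded to 2 decimals: 1.00

1.00


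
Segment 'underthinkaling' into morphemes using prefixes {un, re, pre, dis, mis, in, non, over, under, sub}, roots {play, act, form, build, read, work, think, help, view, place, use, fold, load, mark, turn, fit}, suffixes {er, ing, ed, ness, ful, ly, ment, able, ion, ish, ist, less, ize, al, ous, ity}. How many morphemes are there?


Segmenting 'underthinkaling' against the inventory:
  'under' -> prefix (morpheme 1)
  'think' -> root (morpheme 2)
  'al' -> suffix (morpheme 3)
  'ing' -> suffix (morpheme 4)
Total morphemes: 4

4


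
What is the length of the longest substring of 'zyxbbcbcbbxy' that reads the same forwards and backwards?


Scanning 'zyxbbcbcbbxy' for palindromic substrings.
Substring at positions 1-11: 'yxbbcbcbbxy'.
Check: reverse('yxbbcbcbbxy') = 'yxbbcbcbbxy' -> palindrome confirmed.
Neighbouring characters ('z' / '-') break symmetry, so it cannot extend further.
No longer palindromic substring exists; longest length = 11

11


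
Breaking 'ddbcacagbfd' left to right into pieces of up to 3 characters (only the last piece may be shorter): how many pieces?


'ddbcacagbfd' has 11 characters.
Chunking with max size 3:
  Chunk 1: 'ddb' (positions 0-2)
  Chunk 2: 'cac' (positions 3-5)
  Chunk 3: 'agb' (positions 6-8)
  Chunk 4: 'fd' (positions 9-10)
Total chunks: ceil(11 / 3) = 4

4


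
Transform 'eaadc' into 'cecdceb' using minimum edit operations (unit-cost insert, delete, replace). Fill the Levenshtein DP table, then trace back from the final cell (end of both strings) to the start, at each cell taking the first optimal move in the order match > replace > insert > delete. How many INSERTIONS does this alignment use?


Edit distance = 5. Backtracking from cell (5, 7) with preference match > replace > insert > delete,
then listing the resulting alignment 'eaadc' -> 'cecdceb' left to right:
  Step 1: replace e->c
  Step 2: replace a->e
  Step 3: replace a->c
  Step 4: keep 'd'
  Step 5: keep 'c'
  Step 6: insert 'e' [insertion #1]
  Step 7: insert 'b' [insertion #2]
Total insertions: 2

2


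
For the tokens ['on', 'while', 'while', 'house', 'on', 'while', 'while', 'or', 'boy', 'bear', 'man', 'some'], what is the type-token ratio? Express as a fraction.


Tokens: 12
Unique types: ('bear', 'boy', 'house', 'man', 'on', 'or', 'some', 'while') = 8
TTR = 8/12
Simplify: divide both by 4 -> 2/3
TTR = 2/3

2/3


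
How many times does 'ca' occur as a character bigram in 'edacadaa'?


Scanning 'edacadaa' for bigram 'ca':
  Position 0: 'ed' -> no
  Position 1: 'da' -> no
  Position 2: 'ac' -> no
  Position 3: 'ca' -> MATCH
  Position 4: 'ad' -> no
  Position 5: 'da' -> no
  Position 6: 'aa' -> no
Total matches: 1

1


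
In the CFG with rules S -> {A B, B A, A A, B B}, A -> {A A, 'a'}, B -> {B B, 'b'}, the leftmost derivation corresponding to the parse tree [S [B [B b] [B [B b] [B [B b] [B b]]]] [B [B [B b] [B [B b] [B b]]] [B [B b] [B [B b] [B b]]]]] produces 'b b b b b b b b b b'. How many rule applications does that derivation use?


Every bracketed nonterminal node [X ...] in the tree is produced by exactly one rule application.
Reading the tree off as a leftmost derivation:
  Step 1: S  =>  B B   (applied S -> B B)
  Step 2: B B  =>  B B B   (applied B -> B B)
  Step 3: B B B  =>  b B B   (applied B -> b)
  Step 4: b B B  =>  b B B B   (applied B -> B B)
  Step 5: b B B B  =>  b b B B   (applied B -> b)
  Step 6: b b B B  =>  b b B B B   (applied B -> B B)
  Step 7: b b B B B  =>  b b b B B   (applied B -> b)
  Step 8: b b b B B  =>  b b b b B   (applied B -> b)
  Step 9: b b b b B  =>  b b b b B B   (applied B -> B B)
  Step 10: b b b b B B  =>  b b b b B B B   (applied B -> B B)
  Step 11: b b b b B B B  =>  b b b b b B B   (applied B -> b)
  Step 12: b b b b b B B  =>  b b b b b B B B   (applied B -> B B)
  Step 13: b b b b b B B B  =>  b b b b b b B B   (applied B -> b)
  Step 14: b b b b b b B B  =>  b b b b b b b B   (applied B -> b)
  Step 15: b b b b b b b B  =>  b b b b b b b B B   (applied B -> B B)
  Step 16: b b b b b b b B B  =>  b b b b b b b b B   (applied B -> b)
  Step 17: b b b b b b b b B  =>  b b b b b b b b B B   (applied B -> B B)
  Step 18: b b b b b b b b B B  =>  b b b b b b b b b B   (applied B -> b)
  Step 19: b b b b b b b b b B  =>  b b b b b b b b b b   (applied B -> b)
Final yield: b b b b b b b b b b
Total rewrite steps: 19

19


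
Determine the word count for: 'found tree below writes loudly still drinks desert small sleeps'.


Counting words by splitting on spaces:
  Word 1: 'found'
  Word 2: 'tree'
  Word 3: 'below'
  Word 4: 'writes'
  Word 5: 'loudly'
  Word 6: 'still'
  Word 7: 'drinks'
  Word 8: 'desert'
  Word 9: 'small'
  Word 10: 'sleeps'
Total words: 10

10


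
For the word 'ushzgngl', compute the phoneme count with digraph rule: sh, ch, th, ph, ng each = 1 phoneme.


Parsing 'ushzgngl' greedily, digraphs first:
  'u' -> vowel phoneme (phonemes so far: 1)
  'sh' -> digraph (1 consonant phoneme) (phonemes so far: 2)
  'z' -> consonant phoneme (phonemes so far: 3)
  'g' -> consonant phoneme (phonemes so far: 4)
  'ng' -> digraph (1 consonant phoneme) (phonemes so far: 5)
  'l' -> consonant phoneme (phonemes so far: 6)
Total phonemes: 6

6


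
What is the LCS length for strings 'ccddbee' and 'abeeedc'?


DP table for LCS of 'ccddbee' and 'abeeedc':
       a  b  e  e  e  d  c
    0  0  0  0  0  0  0  0
  c 0  0  0  0  0  0  0  1
  c 0  0  0  0  0  0  0  1
  d 0  0  0  0  0  0  1  1
  d 0  0  0  0  0  0  1  1
  b 0  0  1  1  1  1  1  1
  e 0  0  1  2  2  2  2  2
  e 0  0  1  2  3  3  3  3
LCS: 'bee'
LCS length = 3

3


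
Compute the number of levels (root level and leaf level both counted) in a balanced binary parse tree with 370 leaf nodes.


In a balanced binary tree with n leaves the deepest leaf is ceil(log2(n)) edges below the root,
so counting node levels inclusive of root and leaves gives ceil(log2(n)) + 1 levels.
log2(370) = 8.5314
ceil(8.5314) = 9
levels = 9 + 1 = 10

10


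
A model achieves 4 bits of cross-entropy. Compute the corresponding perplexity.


Perplexity formula: PP = 2^H
H = 4
PP = 2^4
Steps: 2^1 = 2, 2^2 = 4, 2^3 = 8, 2^4 = 16
PP = 16

16


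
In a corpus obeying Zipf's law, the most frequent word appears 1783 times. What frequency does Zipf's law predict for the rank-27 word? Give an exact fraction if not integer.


Zipf's law: freq(rank) = f1 / rank
f1 = 1783, rank = 27
freq = 1783 / 27
GCD(1783, 27) = 1
Simplified: 1783/27

1783/27


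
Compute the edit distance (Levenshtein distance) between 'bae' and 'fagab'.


Building DP table for s1='bae' (len 3) and s2='fagab' (len 5):
       f  a  g  a  b
    0  1  2  3  4  5
  b 1  1  2  3  4  4
  a 2  2  1  2  3  4
  e 3  3  2  2  3  4
Edit distance = dp[3][5] = 4

4


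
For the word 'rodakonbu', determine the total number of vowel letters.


Scanning each character of 'rodakonbu':
  Position 1: 'r' -> consonant (running count: 0)
  Position 2: 'o' -> vowel (running count: 1)
  Position 3: 'd' -> consonant (running count: 1)
  Position 4: 'a' -> vowel (running count: 2)
  Position 5: 'k' -> consonant (running count: 2)
  Position 6: 'o' -> vowel (running count: 3)
  Position 7: 'n' -> consonant (running count: 3)
  Position 8: 'b' -> consonant (running count: 3)
  Position 9: 'u' -> vowel (running count: 4)
Total vowels: 4

4


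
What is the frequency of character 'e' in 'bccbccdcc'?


Scanning 'bccbccdcc' for 'e':
  No matches found.
Total occurrences of 'e': 0

0


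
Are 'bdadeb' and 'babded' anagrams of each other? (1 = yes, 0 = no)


Sort characters of 'bdadeb': 'abbdde'
Sort characters of 'babded': 'abbdde'
Sorted forms match -> they ARE anagrams
Result: 1

1


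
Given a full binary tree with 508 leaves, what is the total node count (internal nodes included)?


Leaf nodes (terminals): 508
Internal nodes = n - 1 = 508 - 1 = 507
Total = leaves + internal = 508 + 507 = 1015

1015


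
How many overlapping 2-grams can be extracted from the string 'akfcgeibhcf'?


String 'akfcgeibhcf' has length L = 11.
Number of overlapping n-grams = L - n + 1
Substituting: 11 - 2 + 1 = 10

10


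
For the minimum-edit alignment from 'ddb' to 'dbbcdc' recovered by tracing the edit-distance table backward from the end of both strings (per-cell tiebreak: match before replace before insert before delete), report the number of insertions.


Edit distance = 4. Backtracking from cell (3, 6) with preference match > replace > insert > delete,
then listing the resulting alignment 'ddb' -> 'dbbcdc' left to right:
  Step 1: keep 'd'
  Step 2: insert 'b' [insertion #1]
  Step 3: insert 'b' [insertion #2]
  Step 4: insert 'c' [insertion #3]
  Step 5: keep 'd'
  Step 6: replace b->c
Total insertions: 3

3


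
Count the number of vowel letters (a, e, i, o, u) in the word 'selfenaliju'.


Scanning each character of 'selfenaliju':
  Position 1: 's' -> consonant (running count: 0)
  Position 2: 'e' -> vowel (running count: 1)
  Position 3: 'l' -> consonant (running count: 1)
  Position 4: 'f' -> consonant (running count: 1)
  Position 5: 'e' -> vowel (running count: 2)
  Position 6: 'n' -> consonant (running count: 2)
  Position 7: 'a' -> vowel (running count: 3)
  Position 8: 'l' -> consonant (running count: 3)
  Position 9: 'i' -> vowel (running count: 4)
  Position 10: 'j' -> consonant (running count: 4)
  Position 11: 'u' -> vowel (running count: 5)
Total vowels: 5

5


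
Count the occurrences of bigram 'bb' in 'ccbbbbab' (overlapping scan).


Scanning 'ccbbbbab' for bigram 'bb':
  Position 0: 'cc' -> no
  Position 1: 'cb' -> no
  Position 2: 'bb' -> MATCH
  Position 3: 'bb' -> MATCH
  Position 4: 'bb' -> MATCH
  Position 5: 'ba' -> no
  Position 6: 'ab' -> no
Total matches: 3

3


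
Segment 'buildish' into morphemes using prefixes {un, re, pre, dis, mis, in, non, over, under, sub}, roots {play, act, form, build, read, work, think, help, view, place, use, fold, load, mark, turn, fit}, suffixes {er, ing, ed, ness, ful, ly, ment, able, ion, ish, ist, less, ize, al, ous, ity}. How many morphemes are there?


Segmenting 'buildish' against the inventory:
  'build' -> root (morpheme 1)
  'ish' -> suffix (morpheme 2)
Total morphemes: 2

2


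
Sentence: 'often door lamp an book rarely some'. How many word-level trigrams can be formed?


Word trigrams from [7] words:
  Trigram 1: (often door lamp)
  Trigram 2: (door lamp an)
  Trigram 3: (lamp an book)
  Trigram 4: (an book rarely)
  Trigram 5: (book rarely some)
Total word trigrams: 7 - 2 = 5

5


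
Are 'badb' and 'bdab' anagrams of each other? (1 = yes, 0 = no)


Sort characters of 'badb': 'abbd'
Sort characters of 'bdab': 'abbd'
Sorted forms match -> they ARE anagrams
Result: 1

1


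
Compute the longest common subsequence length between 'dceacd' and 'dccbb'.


DP table for LCS of 'dceacd' and 'dccbb':
       d  c  c  b  b
    0  0  0  0  0  0
  d 0  1  1  1  1  1
  c 0  1  2  2  2  2
  e 0  1  2  2  2  2
  a 0  1  2  2  2  2
  c 0  1  2  3  3  3
  d 0  1  2  3  3  3
LCS: 'dcc'
LCS length = 3

3


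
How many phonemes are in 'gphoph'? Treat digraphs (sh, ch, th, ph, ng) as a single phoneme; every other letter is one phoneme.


Parsing 'gphoph' greedily, digraphs first:
  'g' -> consonant phoneme (phonemes so far: 1)
  'ph' -> digraph (1 consonant phoneme) (phonemes so far: 2)
  'o' -> vowel phoneme (phonemes so far: 3)
  'ph' -> digraph (1 consonant phoneme) (phonemes so far: 4)
Total phonemes: 4

4


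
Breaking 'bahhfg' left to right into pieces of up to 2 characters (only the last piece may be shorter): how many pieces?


'bahhfg' has 6 characters.
Chunking with max size 2:
  Chunk 1: 'ba' (positions 0-1)
  Chunk 2: 'hh' (positions 2-3)
  Chunk 3: 'fg' (positions 4-5)
Total chunks: ceil(6 / 2) = 3

3


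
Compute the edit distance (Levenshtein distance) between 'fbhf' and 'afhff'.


Building DP table for s1='fbhf' (len 4) and s2='afhff' (len 5):
       a  f  h  f  f
    0  1  2  3  4  5
  f 1  1  1  2  3  4
  b 2  2  2  2  3  4
  h 3  3  3  2  3  4
  f 4  4  3  3  2  3
Edit distance = dp[4][5] = 3

3


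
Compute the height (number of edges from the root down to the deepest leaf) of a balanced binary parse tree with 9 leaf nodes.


In a balanced binary tree with n leaves the deepest leaf is ceil(log2(n)) edges below the root.
log2(9) = 3.1699
ceil(3.1699) = 4
height (edges) = 4

4


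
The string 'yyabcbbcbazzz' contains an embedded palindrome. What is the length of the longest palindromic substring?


Scanning 'yyabcbbcbazzz' for palindromic substrings.
Substring at positions 2-9: 'abcbbcba'.
Check: reverse('abcbbcba') = 'abcbbcba' -> palindrome confirmed.
Neighbouring characters ('y' / 'z') break symmetry, so it cannot extend further.
No longer palindromic substring exists; longest length = 8

8


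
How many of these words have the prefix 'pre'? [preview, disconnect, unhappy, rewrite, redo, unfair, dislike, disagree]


Checking each word for prefix 'pre':
  'preview' -> YES, starts with 'pre' (count: 1)
  'disconnect' -> no (count: 1)
  'unhappy' -> no (count: 1)
  'rewrite' -> no (count: 1)
  'redo' -> no (count: 1)
  'unfair' -> no (count: 1)
  'dislike' -> no (count: 1)
  'disagree' -> no (count: 1)
Total with prefix 'pre': 1

1


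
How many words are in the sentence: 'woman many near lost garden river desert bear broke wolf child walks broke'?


Counting words by splitting on spaces:
  Word 1: 'woman'
  Word 2: 'many'
  Word 3: 'near'
  Word 4: 'lost'
  Word 5: 'garden'
  Word 6: 'river'
  Word 7: 'desert'
  Word 8: 'bear'
  Word 9: 'broke'
  Word 10: 'wolf'
  Word 11: 'child'
  Word 12: 'walks'
  Word 13: 'broke'
Total words: 13

13


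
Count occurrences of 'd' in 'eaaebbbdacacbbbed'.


Scanning 'eaaebbbdacacbbbed' for 'd':
  Position 7: 'd' -> MATCH (count: 1)
  Position 16: 'd' -> MATCH (count: 2)
Total occurrences of 'd': 2

2


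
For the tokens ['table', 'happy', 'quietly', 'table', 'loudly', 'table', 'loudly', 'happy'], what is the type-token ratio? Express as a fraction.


Tokens: 8
Unique types: ('happy', 'loudly', 'quietly', 'table') = 4
TTR = 4/8
Simplify: divide both by 4 -> 1/2
TTR = 1/2

1/2


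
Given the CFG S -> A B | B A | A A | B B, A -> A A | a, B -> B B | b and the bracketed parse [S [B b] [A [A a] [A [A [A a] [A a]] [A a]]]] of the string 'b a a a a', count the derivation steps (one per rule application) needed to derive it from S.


Every bracketed nonterminal node [X ...] in the tree is produced by exactly one rule application.
Reading the tree off as a leftmost derivation:
  Step 1: S  =>  B A   (applied S -> B A)
  Step 2: B A  =>  b A   (applied B -> b)
  Step 3: b A  =>  b A A   (applied A -> A A)
  Step 4: b A A  =>  b a A   (applied A -> a)
  Step 5: b a A  =>  b a A A   (applied A -> A A)
  Step 6: b a A A  =>  b a A A A   (applied A -> A A)
  Step 7: b a A A A  =>  b a a A A   (applied A -> a)
  Step 8: b a a A A  =>  b a a a A   (applied A -> a)
  Step 9: b a a a A  =>  b a a a a   (applied A -> a)
Final yield: b a a a a
Total rewrite steps: 9

9


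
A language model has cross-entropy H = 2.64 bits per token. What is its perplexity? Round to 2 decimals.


Perplexity formula: PP = 2^H
H = 2.64
PP = 2^2.64
Decompose: 2^2.64 = 2^2 * 2^0.64
2^2 = 4, 2^0.64 ~ 1.5583292
PP ~ 4 * 1.5583292 = 6.2333168
Rounded to 2 decimals: 6.23

6.23


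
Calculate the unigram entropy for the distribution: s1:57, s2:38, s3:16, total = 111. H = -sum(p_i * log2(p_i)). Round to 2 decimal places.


Computing entropy H = -sum(p_i * log2(p_i)):
  s1: p = 57/111 = 0.5135, -p*log2(p) = 0.4938
  s2: p = 38/111 = 0.3423, -p*log2(p) = 0.5294
  s3: p = 16/111 = 0.1441, -p*log2(p) = 0.4028
H = sum of terms = 1.4260
Rounded to 2 decimals: 1.43

1.43


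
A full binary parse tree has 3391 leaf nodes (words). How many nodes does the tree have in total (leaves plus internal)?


Leaf nodes (terminals): 3391
Internal nodes = n - 1 = 3391 - 1 = 3390
Total = leaves + internal = 3391 + 3390 = 6781

6781


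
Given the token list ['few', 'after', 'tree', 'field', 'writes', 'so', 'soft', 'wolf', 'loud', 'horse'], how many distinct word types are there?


Listing all tokens and tracking unique types:
  Token 1: 'few' -> NEW (unique so far: 1)
  Token 2: 'after' -> NEW (unique so far: 2)
  Token 3: 'tree' -> NEW (unique so far: 3)
  Token 4: 'field' -> NEW (unique so far: 4)
  Token 5: 'writes' -> NEW (unique so far: 5)
  Token 6: 'so' -> NEW (unique so far: 6)
  Token 7: 'soft' -> NEW (unique so far: 7)
  Token 8: 'wolf' -> NEW (unique so far: 8)
  Token 9: 'loud' -> NEW (unique so far: 9)
  Token 10: 'horse' -> NEW (unique so far: 10)
Unique types: ('after', 'few', 'field', 'horse', 'loud', 'so', 'soft', 'tree', 'wolf', 'writes')
Vocabulary size: 10

10


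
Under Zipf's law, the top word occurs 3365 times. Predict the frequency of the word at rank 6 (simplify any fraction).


Zipf's law: freq(rank) = f1 / rank
f1 = 3365, rank = 6
freq = 3365 / 6
GCD(3365, 6) = 1
Simplified: 3365/6

3365/6


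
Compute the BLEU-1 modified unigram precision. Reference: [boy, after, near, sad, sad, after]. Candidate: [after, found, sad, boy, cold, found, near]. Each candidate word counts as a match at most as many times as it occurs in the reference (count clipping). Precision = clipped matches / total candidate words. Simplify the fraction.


Reference word counts: {'after': 2, 'boy': 1, 'near': 1, 'sad': 2}
Checking each candidate word (with clipping):
  'after' -> in reference (ref count 2, used 1/2) -> match (matches: 1)
  'found' -> not in reference -> no match (matches: 1)
  'sad' -> in reference (ref count 2, used 1/2) -> match (matches: 2)
  'boy' -> in reference (ref count 1, used 1/1) -> match (matches: 3)
  'cold' -> not in reference -> no match (matches: 3)
  'found' -> not in reference -> no match (matches: 3)
  'near' -> in reference (ref count 1, used 1/1) -> match (matches: 4)
Clipped matches: 4, Candidate length: 7
Precision = 4/7

4/7


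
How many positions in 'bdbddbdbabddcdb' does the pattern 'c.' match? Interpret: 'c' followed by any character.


Pattern: c. means 'c' followed by any character.
Scanning 'bdbddbdbabddcdb' position-by-position:
  Pos 0: window 'bd' -> no
  Pos 1: window 'db' -> no
  Pos 2: window 'bd' -> no
  Pos 3: window 'dd' -> no
  Pos 4: window 'db' -> no
  Pos 5: window 'bd' -> no
  Pos 6: window 'db' -> no
  Pos 7: window 'ba' -> no
  Pos 8: window 'ab' -> no
  Pos 9: window 'bd' -> no
  Pos 10: window 'dd' -> no
  Pos 11: window 'dc' -> no
  Pos 12: window 'cd' -> MATCH
  Pos 13: window 'db' -> no
  Pos 14: window 'b' -> no
Total matches: 1

1


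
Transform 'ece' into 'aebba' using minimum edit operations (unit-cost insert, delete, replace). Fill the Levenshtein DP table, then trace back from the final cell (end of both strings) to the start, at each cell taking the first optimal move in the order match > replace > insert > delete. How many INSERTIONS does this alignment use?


Edit distance = 4. Backtracking from cell (3, 5) with preference match > replace > insert > delete,
then listing the resulting alignment 'ece' -> 'aebba' left to right:
  Step 1: insert 'a' [insertion #1]
  Step 2: keep 'e'
  Step 3: insert 'b' [insertion #2]
  Step 4: replace c->b
  Step 5: replace e->a
Total insertions: 2

2


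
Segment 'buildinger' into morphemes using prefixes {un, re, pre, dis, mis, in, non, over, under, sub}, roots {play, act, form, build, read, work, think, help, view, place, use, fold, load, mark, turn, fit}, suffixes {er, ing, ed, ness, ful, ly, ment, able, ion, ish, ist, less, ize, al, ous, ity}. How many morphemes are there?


Segmenting 'buildinger' against the inventory:
  'build' -> root (morpheme 1)
  'ing' -> suffix (morpheme 2)
  'er' -> suffix (morpheme 3)
Total morphemes: 3

3


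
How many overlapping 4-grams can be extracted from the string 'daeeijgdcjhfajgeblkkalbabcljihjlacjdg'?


String 'daeeijgdcjhfajgeblkkalbabcljihjlacjdg' has length L = 37.
Number of overlapping n-grams = L - n + 1
Substituting: 37 - 4 + 1 = 34

34


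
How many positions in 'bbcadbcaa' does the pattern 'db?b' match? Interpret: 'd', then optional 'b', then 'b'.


Pattern: db?b means 'd', then optional 'b', then 'b'.
Scanning 'bbcadbcaa' position-by-position:
  Pos 0: window 'bbc' -> no
  Pos 1: window 'bca' -> no
  Pos 2: window 'cad' -> no
  Pos 3: window 'adb' -> no
  Pos 4: window 'dbc' -> MATCH
  Pos 5: window 'bca' -> no
  Pos 6: window 'caa' -> no
  Pos 7: window 'aa' -> no
  Pos 8: window 'a' -> no
Total matches: 1

1


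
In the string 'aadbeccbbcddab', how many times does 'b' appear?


Scanning 'aadbeccbbcddab' for 'b':
  Position 3: 'b' -> MATCH (count: 1)
  Position 7: 'b' -> MATCH (count: 2)
  Position 8: 'b' -> MATCH (count: 3)
  Position 13: 'b' -> MATCH (count: 4)
Total occurrences of 'b': 4

4


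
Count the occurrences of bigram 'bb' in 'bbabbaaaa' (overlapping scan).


Scanning 'bbabbaaaa' for bigram 'bb':
  Position 0: 'bb' -> MATCH
  Position 1: 'ba' -> no
  Position 2: 'ab' -> no
  Position 3: 'bb' -> MATCH
  Position 4: 'ba' -> no
  Position 5: 'aa' -> no
  Position 6: 'aa' -> no
  Position 7: 'aa' -> no
Total matches: 2

2


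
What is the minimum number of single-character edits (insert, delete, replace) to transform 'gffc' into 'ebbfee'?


Building DP table for s1='gffc' (len 4) and s2='ebbfee' (len 6):
       e  b  b  f  e  e
    0  1  2  3  4  5  6
  g 1  1  2  3  4  5  6
  f 2  2  2  3  3  4  5
  f 3  3  3  3  3  4  5
  c 4  4  4  4  4  4  5
Edit distance = dp[4][6] = 5

5


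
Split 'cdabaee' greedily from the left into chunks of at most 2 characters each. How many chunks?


'cdabaee' has 7 characters.
Chunking with max size 2:
  Chunk 1: 'cd' (positions 0-1)
  Chunk 2: 'ab' (positions 2-3)
  Chunk 3: 'ae' (positions 4-5)
  Chunk 4: 'e' (positions 6-6)
Total chunks: ceil(7 / 2) = 4

4


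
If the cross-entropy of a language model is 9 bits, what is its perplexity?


Perplexity formula: PP = 2^H
H = 9
PP = 2^9
PP = 2^9 = 512

512


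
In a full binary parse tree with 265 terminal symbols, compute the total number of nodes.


Leaf nodes (terminals): 265
Internal nodes = n - 1 = 265 - 1 = 264
Total = leaves + internal = 265 + 264 = 529

529


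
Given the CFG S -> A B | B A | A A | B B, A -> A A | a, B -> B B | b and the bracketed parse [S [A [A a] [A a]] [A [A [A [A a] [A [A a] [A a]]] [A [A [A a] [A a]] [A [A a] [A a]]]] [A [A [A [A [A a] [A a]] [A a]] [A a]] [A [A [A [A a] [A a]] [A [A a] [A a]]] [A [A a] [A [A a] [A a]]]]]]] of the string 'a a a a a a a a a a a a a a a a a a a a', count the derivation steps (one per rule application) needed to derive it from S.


Every bracketed nonterminal node [X ...] in the tree is produced by exactly one rule application.
Reading the tree off as a leftmost derivation:
  Step 1: S  =>  A A   (applied S -> A A)
  Step 2: A A  =>  A A A   (applied A -> A A)
  Step 3: A A A  =>  a A A   (applied A -> a)
  Step 4: a A A  =>  a a A   (applied A -> a)
  Step 5: a a A  =>  a a A A   (applied A -> A A)
  Step 6: a a A A  =>  a a A A A   (applied A -> A A)
  Step 7: a a A A A  =>  a a A A A A   (applied A -> A A)
  Step 8: a a A A A A  =>  a a a A A A   (applied A -> a)
  Step 9: a a a A A A  =>  a a a A A A A   (applied A -> A A)
  Step 10: a a a A A A A  =>  a a a a A A A   (applied A -> a)
  Step 11: a a a a A A A  =>  a a a a a A A   (applied A -> a)
  Step 12: a a a a a A A  =>  a a a a a A A A   (applied A -> A A)
  Step 13: a a a a a A A A  =>  a a a a a A A A A   (applied A -> A A)
  Step 14: a a a a a A A A A  =>  a a a a a a A A A   (applied A -> a)
  Step 15: a a a a a a A A A  =>  a a a a a a a A A   (applied A -> a)
  Step 16: a a a a a a a A A  =>  a a a a a a a A A A   (applied A -> A A)
  Step 17: a a a a a a a A A A  =>  a a a a a a a a A A   (applied A -> a)
  Step 18: a a a a a a a a A A  =>  a a a a a a a a a A   (applied A -> a)
  Step 19: a a a a a a a a a A  =>  a a a a a a a a a A A   (applied A -> A A)
  Step 20: a a a a a a a a a A A  =>  a a a a a a a a a A A A   (applied A -> A A)
  Step 21: a a a a a a a a a A A A  =>  a a a a a a a a a A A A A   (applied A -> A A)
  Step 22: a a a a a a a a a A A A A  =>  a a a a a a a a a A A A A A   (applied A -> A A)
  Step 23: a a a a a a a a a A A A A A  =>  a a a a a a a a a a A A A A   (applied A -> a)
  Step 24: a a a a a a a a a a A A A A  =>  a a a a a a a a a a a A A A   (applied A -> a)
  Step 25: a a a a a a a a a a a A A A  =>  a a a a a a a a a a a a A A   (applied A -> a)
  Step 26: a a a a a a a a a a a a A A  =>  a a a a a a a a a a a a a A   (applied A -> a)
  Step 27: a a a a a a a a a a a a a A  =>  a a a a a a a a a a a a a A A   (applied A -> A A)
  Step 28: a a a a a a a a a a a a a A A  =>  a a a a a a a a a a a a a A A A   (applied A -> A A)
  Step 29: a a a a a a a a a a a a a A A A  =>  a a a a a a a a a a a a a A A A A   (applied A -> A A)
  Step 30: a a a a a a a a a a a a a A A A A  =>  a a a a a a a a a a a a a a A A A   (applied A -> a)
  Step 31: a a a a a a a a a a a a a a A A A  =>  a a a a a a a a a a a a a a a A A   (applied A -> a)
  Step 32: a a a a a a a a a a a a a a a A A  =>  a a a a a a a a a a a a a a a A A A   (applied A -> A A)
  Step 33: a a a a a a a a a a a a a a a A A A  =>  a a a a a a a a a a a a a a a a A A   (applied A -> a)
  Step 34: a a a a a a a a a a a a a a a a A A  =>  a a a a a a a a a a a a a a a a a A   (applied A -> a)
  Step 35: a a a a a a a a a a a a a a a a a A  =>  a a a a a a a a a a a a a a a a a A A   (applied A -> A A)
  Step 36: a a a a a a a a a a a a a a a a a A A  =>  a a a a a a a a a a a a a a a a a a A   (applied A -> a)
  Step 37: a a a a a a a a a a a a a a a a a a A  =>  a a a a a a a a a a a a a a a a a a A A   (applied A -> A A)
  Step 38: a a a a a a a a a a a a a a a a a a A A  =>  a a a a a a a a a a a a a a a a a a a A   (applied A -> a)
  Step 39: a a a a a a a a a a a a a a a a a a a A  =>  a a a a a a a a a a a a a a a a a a a a   (applied A -> a)
Final yield: a a a a a a a a a a a a a a a a a a a a
Total rewrite steps: 39

39


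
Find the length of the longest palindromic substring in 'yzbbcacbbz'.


Scanning 'yzbbcacbbz' for palindromic substrings.
Substring at positions 1-9: 'zbbcacbbz'.
Check: reverse('zbbcacbbz') = 'zbbcacbbz' -> palindrome confirmed.
Neighbouring characters ('y' / '-') break symmetry, so it cannot extend further.
No longer palindromic substring exists; longest length = 9

9


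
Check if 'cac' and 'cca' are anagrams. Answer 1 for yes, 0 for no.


Sort characters of 'cac': 'acc'
Sort characters of 'cca': 'acc'
Sorted forms match -> they ARE anagrams
Result: 1

1


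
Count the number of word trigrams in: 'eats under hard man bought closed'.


Word trigrams from [6] words:
  Trigram 1: (eats under hard)
  Trigram 2: (under hard man)
  Trigram 3: (hard man bought)
  Trigram 4: (man bought closed)
Total word trigrams: 6 - 2 = 4

4


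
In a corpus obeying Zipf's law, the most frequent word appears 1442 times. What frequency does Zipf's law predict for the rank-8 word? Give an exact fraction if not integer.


Zipf's law: freq(rank) = f1 / rank
f1 = 1442, rank = 8
freq = 1442 / 8
GCD(1442, 8) = 2
Simplified: 721/4

721/4


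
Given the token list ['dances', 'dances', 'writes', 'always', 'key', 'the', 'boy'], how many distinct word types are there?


Listing all tokens and tracking unique types:
  Token 1: 'dances' -> NEW (unique so far: 1)
  Token 2: 'dances' -> duplicate (unique so far: 1)
  Token 3: 'writes' -> NEW (unique so far: 2)
  Token 4: 'always' -> NEW (unique so far: 3)
  Token 5: 'key' -> NEW (unique so far: 4)
  Token 6: 'the' -> NEW (unique so far: 5)
  Token 7: 'boy' -> NEW (unique so far: 6)
Unique types: ('always', 'boy', 'dances', 'key', 'the', 'writes')
Vocabulary size: 6

6


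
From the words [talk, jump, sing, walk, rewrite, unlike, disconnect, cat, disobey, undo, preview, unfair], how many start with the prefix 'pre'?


Checking each word for prefix 'pre':
  'talk' -> no (count: 0)
  'jump' -> no (count: 0)
  'sing' -> no (count: 0)
  'walk' -> no (count: 0)
  'rewrite' -> no (count: 0)
  'unlike' -> no (count: 0)
  'disconnect' -> no (count: 0)
  'cat' -> no (count: 0)
  'disobey' -> no (count: 0)
  'undo' -> no (count: 0)
  'preview' -> YES, starts with 'pre' (count: 1)
  'unfair' -> no (count: 1)
Total with prefix 'pre': 1

1


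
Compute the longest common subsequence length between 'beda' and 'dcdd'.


DP table for LCS of 'beda' and 'dcdd':
       d  c  d  d
    0  0  0  0  0
  b 0  0  0  0  0
  e 0  0  0  0  0
  d 0  1  1  1  1
  a 0  1  1  1  1
LCS: 'd'
LCS length = 1

1


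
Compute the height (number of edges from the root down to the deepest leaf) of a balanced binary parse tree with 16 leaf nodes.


In a balanced binary tree with n leaves the deepest leaf is ceil(log2(n)) edges below the root.
log2(16) = 4.0000
ceil(4.0000) = 4
height (edges) = 4

4


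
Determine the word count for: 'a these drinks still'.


Counting words by splitting on spaces:
  Word 1: 'a'
  Word 2: 'these'
  Word 3: 'drinks'
  Word 4: 'still'
Total words: 4

4


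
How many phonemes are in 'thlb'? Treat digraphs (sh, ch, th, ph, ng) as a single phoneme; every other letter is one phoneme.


Parsing 'thlb' greedily, digraphs first:
  'th' -> digraph (1 consonant phoneme) (phonemes so far: 1)
  'l' -> consonant phoneme (phonemes so far: 2)
  'b' -> consonant phoneme (phonemes so far: 3)
Total phonemes: 3

3


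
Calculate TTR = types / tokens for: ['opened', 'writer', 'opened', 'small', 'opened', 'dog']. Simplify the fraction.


Tokens: 6
Unique types: ('dog', 'opened', 'small', 'writer') = 4
TTR = 4/6
Simplify: divide both by 2 -> 2/3
TTR = 2/3

2/3


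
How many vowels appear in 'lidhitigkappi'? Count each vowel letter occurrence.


Scanning each character of 'lidhitigkappi':
  Position 1: 'l' -> consonant (running count: 0)
  Position 2: 'i' -> vowel (running count: 1)
  Position 3: 'd' -> consonant (running count: 1)
  Position 4: 'h' -> consonant (running count: 1)
  Position 5: 'i' -> vowel (running count: 2)
  Position 6: 't' -> consonant (running count: 2)
  Position 7: 'i' -> vowel (running count: 3)
  Position 8: 'g' -> consonant (running count: 3)
  Position 9: 'k' -> consonant (running count: 3)
  Position 10: 'a' -> vowel (running count: 4)
  Position 11: 'p' -> consonant (running count: 4)
  Position 12: 'p' -> consonant (running count: 4)
  Position 13: 'i' -> vowel (running count: 5)
Total vowels: 5

5


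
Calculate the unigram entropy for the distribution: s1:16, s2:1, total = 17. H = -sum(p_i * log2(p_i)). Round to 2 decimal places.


Computing entropy H = -sum(p_i * log2(p_i)):
  s1: p = 16/17 = 0.9412, -p*log2(p) = 0.0823
  s2: p = 1/17 = 0.0588, -p*log2(p) = 0.2404
H = sum of terms = 0.3227
Rounded to 2 decimals: 0.32

0.32


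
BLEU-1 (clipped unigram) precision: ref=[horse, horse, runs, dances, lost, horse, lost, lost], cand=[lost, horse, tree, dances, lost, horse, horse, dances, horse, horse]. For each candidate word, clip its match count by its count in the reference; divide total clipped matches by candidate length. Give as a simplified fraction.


Reference word counts: {'dances': 1, 'horse': 3, 'lost': 3, 'runs': 1}
Checking each candidate word (with clipping):
  'lost' -> in reference (ref count 3, used 1/3) -> match (matches: 1)
  'horse' -> in reference (ref count 3, used 1/3) -> match (matches: 2)
  'tree' -> not in reference -> no match (matches: 2)
  'dances' -> in reference (ref count 1, used 1/1) -> match (matches: 3)
  'lost' -> in reference (ref count 3, used 2/3) -> match (matches: 4)
  'horse' -> in reference (ref count 3, used 2/3) -> match (matches: 5)
  'horse' -> in reference (ref count 3, used 3/3) -> match (matches: 6)
  'dances' -> ref count 1 already used up (1/1) -> clipped, no match (matches: 6)
  'horse' -> ref count 3 already used up (3/3) -> clipped, no match (matches: 6)
  'horse' -> ref count 3 already used up (3/3) -> clipped, no match (matches: 6)
Clipped matches: 6, Candidate length: 10
Precision = 6/10 = 3/5

3/5


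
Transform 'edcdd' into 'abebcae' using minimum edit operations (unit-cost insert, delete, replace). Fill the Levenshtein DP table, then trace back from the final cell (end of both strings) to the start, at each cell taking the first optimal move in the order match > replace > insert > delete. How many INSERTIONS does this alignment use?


Edit distance = 5. Backtracking from cell (5, 7) with preference match > replace > insert > delete,
then listing the resulting alignment 'edcdd' -> 'abebcae' left to right:
  Step 1: insert 'a' [insertion #1]
  Step 2: insert 'b' [insertion #2]
  Step 3: keep 'e'
  Step 4: replace d->b
  Step 5: keep 'c'
  Step 6: replace d->a
  Step 7: replace d->e
Total insertions: 2

2


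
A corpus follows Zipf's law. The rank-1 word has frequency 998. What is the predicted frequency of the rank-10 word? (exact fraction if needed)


Zipf's law: freq(rank) = f1 / rank
f1 = 998, rank = 10
freq = 998 / 10
GCD(998, 10) = 2
Simplified: 499/5

499/5


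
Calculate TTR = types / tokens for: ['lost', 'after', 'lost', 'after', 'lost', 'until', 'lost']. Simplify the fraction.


Tokens: 7
Unique types: ('after', 'lost', 'until') = 3
TTR = 3/7
Already in lowest terms.

3/7
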